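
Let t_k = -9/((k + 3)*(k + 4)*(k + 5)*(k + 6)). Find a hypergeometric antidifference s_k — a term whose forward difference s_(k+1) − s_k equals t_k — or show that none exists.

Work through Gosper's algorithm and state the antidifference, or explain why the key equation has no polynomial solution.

s_k = k*(-k**2 - 12*k - 47)/(20*(k + 3)*(k + 4)*(k + 5))

Step 1: r(k) = (k + 3)/(k + 7).
Normal form (A,B,C) = (k + 3, k + 7, 1).
f must satisfy (k + 3)·f(k+1) − (k + 6)·f(k) = 1.
Bound: deg f ≤ 3.
Solve for f: f(k) = k*(k**2 + 12*k + 47)/180 (degree 3 ≤ 3).
R(k) = B(k−1)·f(k)/C(k) = k*(k + 6)*(k**2 + 12*k + 47)/180; s_k = R·t_k = k*(-k**2 - 12*k - 47)/(20*(k + 3)*(k + 4)*(k + 5)).
Verify: -9/(k**4 + 18*k**3 + 119*k**2 + 342*k + 360) matches t_k.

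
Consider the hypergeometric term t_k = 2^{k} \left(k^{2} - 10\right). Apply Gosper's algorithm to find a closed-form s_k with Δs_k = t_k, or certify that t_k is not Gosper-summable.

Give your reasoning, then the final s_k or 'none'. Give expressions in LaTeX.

t_(k+1)/t_k = 2*((k + 1)**2 - 10)/(k**2 - 10).
Gosper form: A/B · C(k+1)/C(k) with A=2, B=1, C=k**2 - 10.
Solve (2)·f(k+1) − (1)·f(k) = k**2 - 10.
From deg A=0, deg B=0, deg C=2: d=2.
Solve for f: f(k) = k**2 - 4*k - 4 (degree 2 ≤ 2).
Certificate R = B(k−1)f/C = (k**2 - 4*k - 4)/(k**2 - 10) gives s_k = 2**k*(k**2 - 4*k - 4).
Verify: 2**k*(k**2 - 10) matches t_k.

s_k = 2^{k} \left(k^{2} - 4 k - 4\right)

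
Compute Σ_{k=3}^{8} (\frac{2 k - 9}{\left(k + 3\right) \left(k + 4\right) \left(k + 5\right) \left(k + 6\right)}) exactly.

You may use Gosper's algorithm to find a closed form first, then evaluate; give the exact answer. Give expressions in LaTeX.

The ratio is (k + 3)*(2*k - 7)/((k + 7)*(2*k - 9)).
A = k + 3, B = k + 7, C = k - 9/2.
f must satisfy (k + 3)·f(k+1) − (k + 6)·f(k) = k - 9/2.
Bound: deg f ≤ 3.
Coefficient equations give f(k) = -k*(k**2 + 12*k + 77)/60.
Certificate R = B(k−1)f/C = -k*(k + 6)*(k**2 + 12*k + 77)/(30*(2*k - 9)) gives s_k = k*(-k**2 - 12*k - 77)/(30*(k + 3)*(k + 4)*(k + 5)).
Verify: (2*k - 9)/(k**4 + 18*k**3 + 119*k**2 + 342*k + 360) matches t_k.
Evaluate s at k=9 and k=3: -19/520 and -61/1680; difference -1/4368.

Σ = -1/4368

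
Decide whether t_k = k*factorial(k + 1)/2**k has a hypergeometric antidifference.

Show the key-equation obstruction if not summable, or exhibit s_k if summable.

t_(k+1)/t_k = (k + 1)*(k + 2)/(2*k).
Gosper form: A/B · C(k+1)/C(k) with A=k/2 + 1, B=1, C=k.
Set up (k/2 + 1)·f(k+1) − (1)·f(k) − (k) = 0.
deg f ≤ 0 (via 1,0,1).
A polynomial solution: f(k) = 2.
Certificate R = B(k−1)f/C = 2/k gives s_k = 2**(1 - k)*factorial(k + 1).
Δs = k*factorial(k + 1)/2**k, as required.

Yes. s_k = 2**(1 - k)*factorial(k + 1).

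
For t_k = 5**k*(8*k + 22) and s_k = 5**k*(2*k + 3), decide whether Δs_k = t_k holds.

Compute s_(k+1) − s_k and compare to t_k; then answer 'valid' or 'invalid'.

valid; difference matches t_k

s_(k+1) = 5**(k + 1)*(2*k + 5)
s_(k+1) − s_k = 5**k*(8*k + 22)
(s_(k+1) − s_k) − t_k = 0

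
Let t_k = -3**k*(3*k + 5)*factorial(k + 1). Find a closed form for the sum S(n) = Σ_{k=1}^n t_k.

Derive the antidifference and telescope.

r(k) = 3*(k + 2)*(3*k + 8)/(3*k + 5) after simplifying.
Take A(k)=3*k + 6, B(k)=1, C(k)=k + 5/3.
Key eq: (3*k + 6)·f(k+1) = (1)·f(k) + (k + 5/3).
Bound: deg f ≤ 0.
Match coefficients ⇒ f(k) = 1/3.
Then R = B(k−1)f/C = 1/(3*k + 5), so s_k = R(k)·t_k = -3**k*factorial(k + 1).
s_(k+1) − s_k = -3**k*(3*k + 5)*factorial(k + 1) = t_k.
Evaluate: s_(n+1) = -3**(n + 1)*factorial(n + 2); subtract s_(1) = -6 ⇒ S(n) = -3*3**n*factorial(n + 2) + 6.

S(n) = -3*3**n*factorial(n + 2) + 6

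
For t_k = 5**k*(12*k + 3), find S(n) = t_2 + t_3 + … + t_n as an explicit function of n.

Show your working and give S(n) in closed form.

S(n) = 15*5**n*n - 75

t_(k+1)/t_k = 5*(4*k + 5)/(4*k + 1).
Factor: A=5; B=1; C=k + 1/4.
Solve (5)·f(k+1) − (1)·f(k) = k + 1/4.
Degrees (0,0,1) ⇒ d ≤ 1.
Match coefficients ⇒ f(k) = (k - 1)/4.
Get s_k = R·t_k = 3*5**k*(k - 1) with R(k) = B(k−1)f(k)/C(k) = (k - 1)/(4*k + 1).
Δs = 5**k*(12*k + 3), as required.
s_(n+1) = 15*5**n*n and s_(2) = 75, so S(n) = 15*5**n*n - 75.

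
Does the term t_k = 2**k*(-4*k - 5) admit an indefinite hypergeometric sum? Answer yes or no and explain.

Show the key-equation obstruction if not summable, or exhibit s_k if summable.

Yes. s_k = 2**k*(3 - 4*k).

r(k) = 2*(4*k + 9)/(4*k + 5) after simplifying.
Take A(k)=2, B(k)=1, C(k)=k + 5/4.
Set up (2)·f(k+1) − (1)·f(k) − (k + 5/4) = 0.
deg f ≤ 1 (via 0,0,1).
Match coefficients ⇒ f(k) = (4*k - 3)/4.
Certificate R = B(k−1)f/C = (4*k - 3)/(4*k + 5) gives s_k = 2**k*(3 - 4*k).
Check: Δs_k = 2**k*(-4*k - 5). ✓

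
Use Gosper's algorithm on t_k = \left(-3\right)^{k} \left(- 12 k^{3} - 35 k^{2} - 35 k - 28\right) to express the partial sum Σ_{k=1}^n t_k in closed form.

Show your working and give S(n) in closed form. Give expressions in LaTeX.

Step 1: r(k) = 3*(-12*k**3 - 71*k**2 - 141*k - 110)/(12*k**3 + 35*k**2 + 35*k + 28).
A = -3, B = 1, C = k**3 + 35*k**2/12 + 35*k/12 + 7/3.
Solve (-3)·f(k+1) − (1)·f(k) = k**3 + 35*k**2/12 + 35*k/12 + 7/3.
Degrees (0,0,3) ⇒ d ≤ 3.
Solve for f: f(k) = -(3*k**3 + 2*k**2 - k + 4)/12 (degree 3 ≤ 3).
Certificate R = B(k−1)f/C = -(3*k**3 + 2*k**2 - k + 4)/(12*k**3 + 35*k**2 + 35*k + 28) gives s_k = (-3)**k*(3*k**3 + 2*k**2 - k + 4).
s_(k+1) − s_k = (-3)**k*(-12*k**3 - 35*k**2 - 35*k - 28) = t_k.
s_(n+1) = (-3)**(n + 1)*(3*n**3 + 11*n**2 + 12*n + 8) and s_(1) = -24, so S(n) = -9*(-3)**n*n**3 - 33*(-3)**n*n**2 - 36*(-3)**n*n - 24*(-3)**n + 24.

S(n) = - 9 \left(-3\right)^{n} n^{3} - 33 \left(-3\right)^{n} n^{2} - 36 \left(-3\right)^{n} n - 24 \left(-3\right)^{n} + 24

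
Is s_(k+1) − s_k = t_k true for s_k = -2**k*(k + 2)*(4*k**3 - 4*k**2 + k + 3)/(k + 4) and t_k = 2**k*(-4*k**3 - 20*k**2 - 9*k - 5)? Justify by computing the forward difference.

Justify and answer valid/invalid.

Invalid: residual 2**(k + 1)*(4*k**4 + 32*k**3 + 93*k**2 + 40*k + 17)/(k**2 + 9*k + 20) ≠ 0.

s_(k+1) = -2**(k + 1)*(k + 3)*(k + 4*(k + 1)**3 - 4*(k + 1)**2 + 4)/(k + 5)
s_(k+1) − s_k = 2**k*(-4*k**5 - 48*k**4 - 205*k**3 - 300*k**2 - 145*k - 66)/(k**2 + 9*k + 20)
(s_(k+1) − s_k) − t_k = 2**(k + 1)*(4*k**4 + 32*k**3 + 93*k**2 + 40*k + 17)/(k**2 + 9*k + 20)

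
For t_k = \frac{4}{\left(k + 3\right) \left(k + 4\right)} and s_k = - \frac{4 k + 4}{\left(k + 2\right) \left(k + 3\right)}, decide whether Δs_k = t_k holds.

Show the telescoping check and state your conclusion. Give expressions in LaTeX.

Invalid: residual - \frac{8}{k^{3} + 9 k^{2} + 26 k + 24} ≠ 0.

s_(k+1) = 4*(-k - 2)/((k + 3)*(k + 4))
s_(k+1) − s_k = 4*k/(k**3 + 9*k**2 + 26*k + 24)
(s_(k+1) − s_k) − t_k = -8/(k**3 + 9*k**2 + 26*k + 24)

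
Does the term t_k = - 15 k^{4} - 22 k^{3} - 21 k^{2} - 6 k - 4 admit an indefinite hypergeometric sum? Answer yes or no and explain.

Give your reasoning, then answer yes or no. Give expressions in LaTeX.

Yes. s_k = k \left(- 3 k^{4} + 2 k^{3} - k^{2} + 2 k - 4\right).

Ratio r(k) = (15*k**4 + 82*k**3 + 177*k**2 + 174*k + 68)/(15*k**4 + 22*k**3 + 21*k**2 + 6*k + 4).
So A=1 and B=1, with C=k**4 + 22*k**3/15 + 7*k**2/5 + 2*k/5 + 4/15.
Set up (1)·f(k+1) − (1)·f(k) − (k**4 + 22*k**3/15 + 7*k**2/5 + 2*k/5 + 4/15) = 0.
Degrees (0,0,4) ⇒ d ≤ 5.
Coefficient equations give f(k) = k*(3*k**4 - 2*k**3 + k**2 - 2*k + 4)/15.
So s_k = (B(k−1)f/C)·t_k = (k*(3*k**4 - 2*k**3 + k**2 - 2*k + 4)/(15*k**4 + 22*k**3 + 21*k**2 + 6*k + 4))·t_k = k*(-3*k**4 + 2*k**3 - k**2 + 2*k - 4).
Δs = -15*k**4 - 22*k**3 - 21*k**2 - 6*k - 4, as required.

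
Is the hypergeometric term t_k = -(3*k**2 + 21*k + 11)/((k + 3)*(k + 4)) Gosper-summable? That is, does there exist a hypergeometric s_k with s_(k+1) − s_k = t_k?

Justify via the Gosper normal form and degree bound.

Yes. s_k = k*(-9*k - 2)/(3*(k + 3)).

Ratio r(k) = (k + 3)*(21*k + 3*(k + 1)**2 + 32)/((k + 5)*(3*k**2 + 21*k + 11)).
Normal form (A,B,C) = (k + 3, k + 5, k**2 + 7*k + 11/3).
Solve (k + 3)·f(k+1) − (k + 4)·f(k) = k**2 + 7*k + 11/3.
Bound: deg f ≤ 2.
Solve for f: f(k) = k*(9*k + 2)/9 (degree 2 ≤ 2).
Get s_k = R·t_k = k*(-9*k - 2)/(3*(k + 3)) with R(k) = B(k−1)f(k)/C(k) = k*(k + 4)*(9*k + 2)/(3*(3*k**2 + 21*k + 11)).
Δs = (-3*k**2 - 21*k - 11)/(k**2 + 7*k + 12), as required.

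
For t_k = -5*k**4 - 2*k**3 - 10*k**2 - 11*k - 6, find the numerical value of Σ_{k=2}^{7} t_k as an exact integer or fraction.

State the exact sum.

Σ = -26664

Step 1: r(k) = (5*k**4 + 22*k**3 + 46*k**2 + 57*k + 34)/(5*k**4 + 2*k**3 + 10*k**2 + 11*k + 6).
Gosper form: A/B · C(k+1)/C(k) with A=1, B=1, C=k**4 + 2*k**3/5 + 2*k**2 + 11*k/5 + 6/5.
Set up (1)·f(k+1) − (1)·f(k) − (k**4 + 2*k**3/5 + 2*k**2 + 11*k/5 + 6/5) = 0.
From deg A=0, deg B=0, deg C=4: d=5.
Solving with deg f ≤ 5: f(k) = k*(k**4 - 2*k**3 + 4*k**2 + k + 2)/5.
Certificate R = B(k−1)f/C = k*(k**4 - 2*k**3 + 4*k**2 + k + 2)/(5*k**4 + 2*k**3 + 10*k**2 + 11*k + 6) gives s_k = k*(-k**4 + 2*k**3 - 4*k**2 - k - 2).
Δs = -5*k**4 - 2*k**3 - 10*k**2 - 11*k - 6, as required.
Evaluate s at k=8 and k=2: -26704 and -40; difference -26664.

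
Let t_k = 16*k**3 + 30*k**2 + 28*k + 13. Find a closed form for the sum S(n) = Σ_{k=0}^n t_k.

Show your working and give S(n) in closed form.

Ratio r(k) = (16*k**3 + 78*k**2 + 136*k + 87)/(16*k**3 + 30*k**2 + 28*k + 13).
Gosper form: A/B · C(k+1)/C(k) with A=1, B=1, C=k**3 + 15*k**2/8 + 7*k/4 + 13/16.
Key eq: (1)·f(k+1) = (1)·f(k) + (k**3 + 15*k**2/8 + 7*k/4 + 13/16).
Degrees (0,0,3) ⇒ d ≤ 4.
Solve for f: f(k) = k*(4*k**3 + 2*k**2 + 3*k + 4)/16 (degree 4 ≤ 4).
Certificate R = B(k−1)f/C = k*(4*k**3 + 2*k**2 + 3*k + 4)/(16*k**3 + 30*k**2 + 28*k + 13) gives s_k = k*(4*k**3 + 2*k**2 + 3*k + 4).
Verify: 16*k**3 + 30*k**2 + 28*k + 13 matches t_k.
s_(n+1) = 4*n**4 + 18*n**3 + 33*n**2 + 32*n + 13 and s_(0) = 0, so S(n) = 4*n**4 + 18*n**3 + 33*n**2 + 32*n + 13.

S(n) = 4*n**4 + 18*n**3 + 33*n**2 + 32*n + 13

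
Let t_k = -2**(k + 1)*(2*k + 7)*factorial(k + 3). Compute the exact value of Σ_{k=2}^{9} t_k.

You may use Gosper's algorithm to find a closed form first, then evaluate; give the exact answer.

Σ = -12752938597440

Ratio r(k) = 2*(k + 4)*(2*k + 9)/(2*k + 7).
A = 2*k + 8, B = 1, C = k + 7/2.
Solve (2*k + 8)·f(k+1) − (1)·f(k) = k + 7/2.
From deg A=1, deg B=0, deg C=1: d=0.
Coefficient equations give f(k) = 1/2.
Then R = B(k−1)f/C = 1/(2*k + 7), so s_k = R(k)·t_k = -2**(k + 1)*factorial(k + 3).
Check: Δs_k = -2**(k + 1)*(2*k + 7)*factorial(k + 3). ✓
Telescoping: Σ = s_(10) − s_(2) = -12752938598400 − (-960) = -12752938597440.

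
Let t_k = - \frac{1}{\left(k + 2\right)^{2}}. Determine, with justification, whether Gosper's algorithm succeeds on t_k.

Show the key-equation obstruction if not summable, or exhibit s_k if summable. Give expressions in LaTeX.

No — key equation has no polynomial f.

r(k) = (k + 2)**2/(k + 3)**2 after simplifying.
Gosper form: A/B · C(k+1)/C(k) with A=k**2 + 4*k + 4, B=k**2 + 6*k + 9, C=1.
f must satisfy (k**2 + 4*k + 4)·f(k+1) − (k**2 + 4*k + 4)·f(k) = 1.
From deg A=2, deg B=2, deg C=0: d=0.
f = c0 ⇒ A·f(k+1) − B(k−1)·f(k) − C = -1. The system {-1 = 0} is inconsistent; no antidifference.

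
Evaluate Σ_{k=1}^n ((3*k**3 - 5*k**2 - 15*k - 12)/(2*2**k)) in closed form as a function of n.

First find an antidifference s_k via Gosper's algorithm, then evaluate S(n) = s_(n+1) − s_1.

Ratio r(k) = (3*k**3 + 4*k**2 - 16*k - 29)/(2*(3*k**3 - 5*k**2 - 15*k - 12)).
A = 1/2, B = 1, C = k**3 - 5*k**2/3 - 5*k - 4.
f must satisfy (1/2)·f(k+1) − (1)·f(k) = k**3 - 5*k**2/3 - 5*k - 4.
deg f ≤ 3 (via 0,0,3).
Solving with deg f ≤ 3: f(k) = -2*(3*k**3 + 4*k**2 + 2*k - 3)/3.
R(k) = B(k−1)·f(k)/C(k) = -2*(3*k**3 + 4*k**2 + 2*k - 3)/(3*k**3 - 5*k**2 - 15*k - 12); s_k = R·t_k = (-3*k**3 - 4*k**2 - 2*k + 3)/2**k.
Δs = (3*k**3 - 5*k**2 - 15*k - 12)/(2*2**k), as required.
s_(n+1) = 2**(-n - 1)*(-3*n**3 - 13*n**2 - 19*n - 6) and s_(1) = -3, so S(n) = (6*2**n - 3*n**3 - 13*n**2 - 19*n - 6)/(2*2**n).

S(n) = (6*2**n - 3*n**3 - 13*n**2 - 19*n - 6)/(2*2**n)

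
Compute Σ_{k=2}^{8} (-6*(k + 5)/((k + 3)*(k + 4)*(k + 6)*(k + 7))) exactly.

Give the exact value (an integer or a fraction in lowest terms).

Ratio r(k) = (k + 3)*(k + 6)**2/((k + 5)**2*(k + 8)).
So A=k + 3 and B=k + 8, with C=k**2 + 10*k + 25.
f must satisfy (k + 3)·f(k+1) − (k + 7)·f(k) = k**2 + 10*k + 25.
d = 4 from the (1,1,2) case.
A polynomial solution: f(k) = k*(k + 4)*(k + 5)*(k + 9)/36.
Then R = B(k−1)f/C = k*(k + 4)*(k + 7)*(k + 9)/(36*(k + 5)), so s_k = R(k)·t_k = k*(-k - 9)/(6*(k**2 + 9*k + 18)).
s_(k+1) − s_k = 6*(-k - 5)/(k**4 + 20*k**3 + 145*k**2 + 450*k + 504) = t_k.
Telescoping: Σ = s_(9) − s_(2) = -3/20 − (-11/120) = -7/120.

Σ = -7/120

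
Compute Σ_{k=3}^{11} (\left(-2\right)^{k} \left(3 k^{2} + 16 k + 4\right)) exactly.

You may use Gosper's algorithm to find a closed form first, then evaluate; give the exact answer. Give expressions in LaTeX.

Σ = -778392

The ratio is 2*(-3*k**2 - 22*k - 23)/(3*k**2 + 16*k + 4).
Factor: A=-2; B=1; C=k**2 + 16*k/3 + 4/3.
Key eq: (-2)·f(k+1) = (1)·f(k) + (k**2 + 16*k/3 + 4/3).
d = 2 from the (0,0,2) case.
A polynomial solution: f(k) = -(k**2 + 4*k - 2)/3.
R(k) = B(k−1)·f(k)/C(k) = -(k**2 + 4*k - 2)/(3*k**2 + 16*k + 4); s_k = R·t_k = (-2)**k*(-k**2 - 4*k + 2).
s_(k+1) − s_k = (-2)**k*(3*k**2 + 16*k + 4) = t_k.
Evaluate s at k=12 and k=3: -778240 and 152; difference -778392.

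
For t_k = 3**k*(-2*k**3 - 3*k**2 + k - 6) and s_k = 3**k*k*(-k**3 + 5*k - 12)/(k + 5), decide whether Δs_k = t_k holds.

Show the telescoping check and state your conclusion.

Invalid: residual 3**k*(4*k**4 + 24*k**3 + 34*k**2 - 6*k + 60)/(k**2 + 11*k + 30) ≠ 0.

s_(k+1) = -3**(k + 1)*(k + 1)*(-5*k + (k + 1)**3 + 7)/(k + 6)
s_(k+1) − s_k = 3**k*(-2*k**5 - 21*k**4 - 68*k**3 - 51*k**2 - 42*k - 120)/(k**2 + 11*k + 30)
(s_(k+1) − s_k) − t_k = 3**k*(4*k**4 + 24*k**3 + 34*k**2 - 6*k + 60)/(k**2 + 11*k + 30)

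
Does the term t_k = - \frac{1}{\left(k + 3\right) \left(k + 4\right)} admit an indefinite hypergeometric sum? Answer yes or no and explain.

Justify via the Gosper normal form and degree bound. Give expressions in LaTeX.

Yes. s_k = - \frac{k}{3 k + 9}.

The ratio is (k + 3)/(k + 5).
Factor: A=k + 3; B=k + 5; C=1.
Solve (k + 3)·f(k+1) − (k + 4)·f(k) = 1.
deg f ≤ 1 (via 1,1,0).
A polynomial solution: f(k) = k/3.
Then R = B(k−1)f/C = k*(k + 4)/3, so s_k = R(k)·t_k = -k/(3*k + 9).
Check: Δs_k = -1/(k**2 + 7*k + 12). ✓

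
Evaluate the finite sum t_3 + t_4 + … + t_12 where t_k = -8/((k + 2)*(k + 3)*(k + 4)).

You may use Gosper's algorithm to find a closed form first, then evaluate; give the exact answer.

Σ = -7/60

Compute t_(k+1)/t_k: get (k + 2)/(k + 5).
Take A(k)=k + 2, B(k)=k + 5, C(k)=1.
Need (k + 2)·f(k+1) − (k + 4)·f(k) = 1.
deg f ≤ 2 (via 1,1,0).
Coefficient equations give f(k) = k*(k + 5)/12.
Certificate R = B(k−1)f/C = k*(k + 4)*(k + 5)/12 gives s_k = 2*k*(-k - 5)/(3*(k + 2)*(k + 3)).
Check: Δs_k = -8/(k**3 + 9*k**2 + 26*k + 24). ✓
Σ_(k=3)^(12) t_k = s_(13) − s_(3) = -13/20 − (-8/15) = -7/60.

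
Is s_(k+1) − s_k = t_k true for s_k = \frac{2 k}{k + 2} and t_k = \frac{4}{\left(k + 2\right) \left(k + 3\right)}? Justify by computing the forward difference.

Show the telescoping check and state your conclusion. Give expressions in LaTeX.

s_(k+1) = 2*(k + 1)/(k + 3)
s_(k+1) − s_k = 4/(k**2 + 5*k + 6)
(s_(k+1) − s_k) − t_k = 0

valid; difference matches t_k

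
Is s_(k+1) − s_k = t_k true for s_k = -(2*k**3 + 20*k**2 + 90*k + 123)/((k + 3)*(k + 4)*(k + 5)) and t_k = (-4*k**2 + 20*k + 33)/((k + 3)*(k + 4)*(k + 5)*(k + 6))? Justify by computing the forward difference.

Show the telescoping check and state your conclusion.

valid (s_(k+1) − s_k reduces to t_k)

s_(k+1) = (-90*k - 2*(k + 1)**3 - 20*(k + 1)**2 - 213)/((k + 4)*(k + 5)*(k + 6))
s_(k+1) − s_k = (-4*k**2 + 20*k + 33)/(k**4 + 18*k**3 + 119*k**2 + 342*k + 360)
(s_(k+1) − s_k) − t_k = 0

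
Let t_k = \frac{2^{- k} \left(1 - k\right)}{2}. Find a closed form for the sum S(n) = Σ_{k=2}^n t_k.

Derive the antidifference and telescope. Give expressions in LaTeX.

S(n) = 2^{- n - 1} \left(- 2^{n} + n + 1\right)

Compute t_(k+1)/t_k: get k/(2*(k - 1)).
Normal form (A,B,C) = (1/2, 1, k - 1).
Solve (1/2)·f(k+1) − (1)·f(k) = k - 1.
d = 1 from the (0,0,1) case.
Match coefficients ⇒ f(k) = -2*k.
R(k) = B(k−1)·f(k)/C(k) = -2*k/(k - 1); s_k = R·t_k = k/2**k.
Check: Δs_k = (1 - k)/(2*2**k). ✓
s_(n+1) = 2**(-n - 1)*(n + 1) and s_(2) = 1/2, so S(n) = 2**(-n - 1)*(-2**n + n + 1).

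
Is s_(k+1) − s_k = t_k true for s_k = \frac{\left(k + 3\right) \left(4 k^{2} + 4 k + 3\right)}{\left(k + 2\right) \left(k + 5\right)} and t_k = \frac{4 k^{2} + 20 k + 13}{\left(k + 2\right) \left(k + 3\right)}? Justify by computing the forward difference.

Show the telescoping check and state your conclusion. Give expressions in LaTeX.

Invalid: residual \frac{4 \left(- 12 k^{2} - 49 k - 28\right)}{k^{4} + 16 k^{3} + 91 k^{2} + 216 k + 180} ≠ 0.

s_(k+1) = (k + 4)*(4*k + 4*(k + 1)**2 + 7)/((k + 3)*(k + 6))
s_(k+1) − s_k = (4*k**4 + 64*k**3 + 305*k**2 + 547*k + 278)/(k**4 + 16*k**3 + 91*k**2 + 216*k + 180)
(s_(k+1) − s_k) − t_k = 4*(-12*k**2 - 49*k - 28)/(k**4 + 16*k**3 + 91*k**2 + 216*k + 180)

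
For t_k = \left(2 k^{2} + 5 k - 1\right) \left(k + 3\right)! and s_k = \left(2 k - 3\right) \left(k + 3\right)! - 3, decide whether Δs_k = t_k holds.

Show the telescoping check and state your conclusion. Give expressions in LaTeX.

s_(k+1) = (2*k - 1)*factorial(k + 4) - 3
s_(k+1) − s_k = (2*k**2 + 5*k - 1)*factorial(k + 3)
(s_(k+1) − s_k) − t_k = 0

Valid — Δs_k = t_k.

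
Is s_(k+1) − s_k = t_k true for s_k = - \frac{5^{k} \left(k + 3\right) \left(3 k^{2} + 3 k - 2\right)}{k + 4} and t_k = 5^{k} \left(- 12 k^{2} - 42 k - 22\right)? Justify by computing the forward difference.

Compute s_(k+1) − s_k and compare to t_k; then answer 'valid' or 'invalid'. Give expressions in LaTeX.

s_(k+1) = -5**(k + 1)*(k + 4)*(3*k + 3*(k + 1)**2 + 1)/(k + 5)
s_(k+1) − s_k = 5**k*(-12*k**4 - 138*k**3 - 553*k**2 - 851*k - 350)/(k**2 + 9*k + 20)
(s_(k+1) − s_k) − t_k = 5**k*(12*k**3 + 87*k**2 + 187*k + 90)/(k**2 + 9*k + 20)

Invalid: residual \frac{5^{k} \left(12 k^{3} + 87 k^{2} + 187 k + 90\right)}{k^{2} + 9 k + 20} ≠ 0.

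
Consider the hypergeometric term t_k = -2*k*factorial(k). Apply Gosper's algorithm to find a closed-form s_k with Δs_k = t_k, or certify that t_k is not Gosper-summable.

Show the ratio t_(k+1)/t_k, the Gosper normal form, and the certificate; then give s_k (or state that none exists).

Ratio r(k) = (k + 1)**2/k.
So A=k + 1 and B=1, with C=k.
Need (k + 1)·f(k+1) − (1)·f(k) = k.
Bound: deg f ≤ 0.
A polynomial solution: f(k) = 1.
So s_k = (B(k−1)f/C)·t_k = (1/k)·t_k = -2*factorial(k).
Verify: -2*k*factorial(k) matches t_k.

s_k = -2*factorial(k)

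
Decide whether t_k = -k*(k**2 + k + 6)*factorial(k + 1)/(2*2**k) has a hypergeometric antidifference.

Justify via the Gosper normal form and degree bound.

r(k) = (k + 1)*(k + 2)*(k + (k + 1)**2 + 7)/(2*k*(k**2 + k + 6)) after simplifying.
Gosper form: A/B · C(k+1)/C(k) with A=k/2 + 1, B=1, C=k**3 + k**2 + 6*k.
Key eq: (k/2 + 1)·f(k+1) = (1)·f(k) + (k**3 + k**2 + 6*k).
Bound: deg f ≤ 2.
Solve for f: f(k) = 2*(k**2 - k + 2) (degree 2 ≤ 2).
Then R = B(k−1)f/C = 2*(k**2 - k + 2)/(k*(k**2 + k + 6)), so s_k = R(k)·t_k = -(k**2 - k + 2)*factorial(k + 1)/2**k.
Check: Δs_k = -k*(k**2 + k + 6)*factorial(k + 1)/(2*2**k). ✓

Yes. s_k = -(k**2 - k + 2)*factorial(k + 1)/2**k.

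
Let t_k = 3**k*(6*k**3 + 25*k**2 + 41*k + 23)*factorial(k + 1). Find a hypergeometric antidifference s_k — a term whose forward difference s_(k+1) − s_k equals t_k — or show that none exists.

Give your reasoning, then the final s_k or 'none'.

s_k = 3**k*(2*k**2 + k + 1)*factorial(k + 1)

r(k) = 3*(6*k**4 + 55*k**3 + 195*k**2 + 313*k + 190)/(6*k**3 + 25*k**2 + 41*k + 23) after simplifying.
Normal form (A,B,C) = (3*k + 6, 1, k**3 + 25*k**2/6 + 41*k/6 + 23/6).
Need (3*k + 6)·f(k+1) − (1)·f(k) = k**3 + 25*k**2/6 + 41*k/6 + 23/6.
d = 2 from the (1,0,3) case.
Match coefficients ⇒ f(k) = (2*k**2 + k + 1)/6.
So s_k = (B(k−1)f/C)·t_k = ((2*k**2 + k + 1)/(6*k**3 + 25*k**2 + 41*k + 23))·t_k = 3**k*(2*k**2 + k + 1)*factorial(k + 1).
Check: Δs_k = 3**k*(6*k**3 + 25*k**2 + 41*k + 23)*factorial(k + 1). ✓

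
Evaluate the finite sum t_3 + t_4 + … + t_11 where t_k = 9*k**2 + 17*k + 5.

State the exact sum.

Σ = 5625

Ratio r(k) = (9*k**2 + 35*k + 31)/(9*k**2 + 17*k + 5).
Gosper form: A/B · C(k+1)/C(k) with A=1, B=1, C=k**2 + 17*k/9 + 5/9.
Set up (1)·f(k+1) − (1)·f(k) − (k**2 + 17*k/9 + 5/9) = 0.
Bound: deg f ≤ 3.
Solving with deg f ≤ 3: f(k) = k*(3*k**2 + 4*k - 2)/9.
So s_k = (B(k−1)f/C)·t_k = (k*(3*k**2 + 4*k - 2)/(9*k**2 + 17*k + 5))·t_k = k*(3*k**2 + 4*k - 2).
Δs = 9*k**2 + 17*k + 5, as required.
Telescoping: Σ = s_(12) − s_(3) = 5736 − (111) = 5625.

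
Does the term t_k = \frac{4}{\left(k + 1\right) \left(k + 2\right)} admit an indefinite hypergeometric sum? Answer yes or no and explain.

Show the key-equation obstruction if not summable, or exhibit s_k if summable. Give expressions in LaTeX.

Yes. s_k = \frac{4 k}{k + 1}.

Compute t_(k+1)/t_k: get (k + 1)/(k + 3).
Gosper form: A/B · C(k+1)/C(k) with A=k + 1, B=k + 3, C=1.
Key eq: (k + 1)·f(k+1) = (k + 2)·f(k) + (1).
From deg A=1, deg B=1, deg C=0: d=1.
Solving with deg f ≤ 1: f(k) = k.
Certificate R = B(k−1)f/C = k*(k + 2) gives s_k = 4*k/(k + 1).
s_(k+1) − s_k = 4/(k**2 + 3*k + 2) = t_k.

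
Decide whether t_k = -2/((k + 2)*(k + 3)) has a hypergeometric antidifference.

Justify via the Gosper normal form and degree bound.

Yes. s_k = -k/(k + 2).

Compute t_(k+1)/t_k: get (k + 2)/(k + 4).
So A=k + 2 and B=k + 4, with C=1.
Solve (k + 2)·f(k+1) − (k + 3)·f(k) = 1.
From deg A=1, deg B=1, deg C=0: d=1.
Solve for f: f(k) = k/2 (degree 1 ≤ 1).
So s_k = (B(k−1)f/C)·t_k = (k*(k + 3)/2)·t_k = -k/(k + 2).
Verify: -2/(k**2 + 5*k + 6) matches t_k.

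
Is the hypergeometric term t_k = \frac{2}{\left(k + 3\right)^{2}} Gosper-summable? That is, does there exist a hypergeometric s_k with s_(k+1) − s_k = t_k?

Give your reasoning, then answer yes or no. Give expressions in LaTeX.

Ratio r(k) = (k + 3)**2/(k + 4)**2.
So A=k**2 + 6*k + 9 and B=k**2 + 8*k + 16, with C=1.
f must satisfy (k**2 + 6*k + 9)·f(k+1) − (k**2 + 6*k + 9)·f(k) = 1.
Degrees (2,2,0) ⇒ d ≤ 0.
Put f(k) = c0: A·f(k+1) − B(k−1)·f(k) − C = -1; need -1 = 0 — inconsistent ⇒ no f, not summable.

No; the coefficient equations for f are inconsistent.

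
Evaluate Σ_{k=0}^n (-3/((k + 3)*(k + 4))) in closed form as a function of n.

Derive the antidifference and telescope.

Step 1: r(k) = (k + 3)/(k + 5).
Take A(k)=k + 3, B(k)=k + 5, C(k)=1.
Set up (k + 3)·f(k+1) − (k + 4)·f(k) − (1) = 0.
Bound: deg f ≤ 1.
Coefficient equations give f(k) = k/3.
Get s_k = R·t_k = -k/(k + 3) with R(k) = B(k−1)f(k)/C(k) = k*(k + 4)/3.
s_(k+1) − s_k = -3/(k**2 + 7*k + 12) = t_k.
s_(n+1) = (-n - 1)/(n + 4) and s_(0) = 0, so S(n) = (-n - 1)/(n + 4).

S(n) = (-n - 1)/(n + 4)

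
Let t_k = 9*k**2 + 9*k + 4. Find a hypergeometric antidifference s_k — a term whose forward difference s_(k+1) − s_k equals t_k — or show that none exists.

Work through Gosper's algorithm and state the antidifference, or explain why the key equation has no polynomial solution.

s_k = 3*k**3 + k

Ratio r(k) = (9*k**2 + 27*k + 22)/(9*k**2 + 9*k + 4).
So A=1 and B=1, with C=k**2 + k + 4/9.
Key eq: (1)·f(k+1) = (1)·f(k) + (k**2 + k + 4/9).
From deg A=0, deg B=0, deg C=2: d=3.
Match coefficients ⇒ f(k) = k*(3*k**2 + 1)/9.
Then R = B(k−1)f/C = k*(3*k**2 + 1)/(9*k**2 + 9*k + 4), so s_k = R(k)·t_k = 3*k**3 + k.
Verify: 9*k**2 + 9*k + 4 matches t_k.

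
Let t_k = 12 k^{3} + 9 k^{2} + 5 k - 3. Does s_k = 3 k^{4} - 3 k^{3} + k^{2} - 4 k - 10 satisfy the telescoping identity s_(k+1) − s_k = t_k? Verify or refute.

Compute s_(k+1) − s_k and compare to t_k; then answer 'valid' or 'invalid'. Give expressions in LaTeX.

s_(k+1) = 3*k**4 + 9*k**3 + 10*k**2 + k - 13
s_(k+1) − s_k = 12*k**3 + 9*k**2 + 5*k - 3
(s_(k+1) − s_k) − t_k = 0

valid (s_(k+1) − s_k reduces to t_k)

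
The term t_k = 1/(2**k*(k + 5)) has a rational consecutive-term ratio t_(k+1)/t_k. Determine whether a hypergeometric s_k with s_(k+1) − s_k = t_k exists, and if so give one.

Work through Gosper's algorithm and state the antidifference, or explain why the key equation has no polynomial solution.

no hypergeometric antidifference exists

r(k) = (k + 5)/(2*(k + 6)) after simplifying.
Factor: A=k/2 + 5/2; B=k + 6; C=1.
Solve (k/2 + 5/2)·f(k+1) − (k + 5)·f(k) = 1.
Degrees (1,1,0) ⇒ d ≤ -1.
d = -1 < 0 ⇒ no nonzero polynomial f; not summable.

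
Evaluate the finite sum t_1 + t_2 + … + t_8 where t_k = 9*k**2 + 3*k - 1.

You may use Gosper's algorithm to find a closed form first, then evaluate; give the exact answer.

Σ = 1936

The ratio is (9*k**2 + 21*k + 11)/(9*k**2 + 3*k - 1).
Factor: A=1; B=1; C=k**2 + k/3 - 1/9.
Solve (1)·f(k+1) − (1)·f(k) = k**2 + k/3 - 1/9.
From deg A=0, deg B=0, deg C=2: d=3.
A polynomial solution: f(k) = k*(3*k**2 - 3*k - 1)/9.
So s_k = (B(k−1)f/C)·t_k = (k*(3*k**2 - 3*k - 1)/(9*k**2 + 3*k - 1))·t_k = k*(3*k**2 - 3*k - 1).
Check: Δs_k = 9*k**2 + 3*k - 1. ✓
Telescoping: Σ = s_(9) − s_(1) = 1935 − (-1) = 1936.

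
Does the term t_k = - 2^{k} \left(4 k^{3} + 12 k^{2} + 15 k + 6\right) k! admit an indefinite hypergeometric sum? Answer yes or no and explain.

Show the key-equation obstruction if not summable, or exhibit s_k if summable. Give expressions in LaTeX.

t_(k+1)/t_k = 2*(4*k**4 + 28*k**3 + 75*k**2 + 88*k + 37)/(4*k**3 + 12*k**2 + 15*k + 6).
Gosper form: A/B · C(k+1)/C(k) with A=2*k + 2, B=1, C=k**3 + 3*k**2 + 15*k/4 + 3/2.
f must satisfy (2*k + 2)·f(k+1) − (1)·f(k) = k**3 + 3*k**2 + 15*k/4 + 3/2.
Degrees (1,0,3) ⇒ d ≤ 2.
A polynomial solution: f(k) = k*(2*k + 1)/4.
Then R = B(k−1)f/C = k*(2*k + 1)/(4*k**3 + 12*k**2 + 15*k + 6), so s_k = R(k)·t_k = -2**k*k*(2*k + 1)*factorial(k).
Verify: -2**k*(4*k**3 + 12*k**2 + 15*k + 6)*factorial(k) matches t_k.

Yes. s_k = - 2^{k} k \left(2 k + 1\right) k!.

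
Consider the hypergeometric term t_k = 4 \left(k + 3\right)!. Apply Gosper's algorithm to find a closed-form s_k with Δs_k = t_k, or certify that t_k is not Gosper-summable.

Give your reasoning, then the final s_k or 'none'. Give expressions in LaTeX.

none (Gosper's algorithm certifies no s_k)

Ratio r(k) = k + 4.
Take A(k)=k + 4, B(k)=1, C(k)=1.
Set up (k + 4)·f(k+1) − (1)·f(k) − (1) = 0.
deg f ≤ -1 (via 1,0,0).
d = -1 < 0 ⇒ no nonzero polynomial f; not summable.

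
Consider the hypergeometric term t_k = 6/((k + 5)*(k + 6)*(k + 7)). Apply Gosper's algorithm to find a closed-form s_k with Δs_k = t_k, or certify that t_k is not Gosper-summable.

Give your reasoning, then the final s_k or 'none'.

t_(k+1)/t_k = (k + 5)/(k + 8).
Factor: A=k + 5; B=k + 8; C=1.
Need (k + 5)·f(k+1) − (k + 7)·f(k) = 1.
From deg A=1, deg B=1, deg C=0: d=2.
Solve for f: f(k) = k*(k + 11)/60 (degree 2 ≤ 2).
R(k) = B(k−1)·f(k)/C(k) = k*(k + 7)*(k + 11)/60; s_k = R·t_k = k*(k + 11)/(10*(k + 5)*(k + 6)).
Check: Δs_k = 6/(k**3 + 18*k**2 + 107*k + 210). ✓

s_k = k*(k + 11)/(10*(k + 5)*(k + 6))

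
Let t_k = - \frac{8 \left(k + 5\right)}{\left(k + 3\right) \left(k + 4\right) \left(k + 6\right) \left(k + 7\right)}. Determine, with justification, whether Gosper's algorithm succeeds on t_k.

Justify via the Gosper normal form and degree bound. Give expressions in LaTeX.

Yes. s_k = \frac{2 k \left(- k - 9\right)}{9 \left(k^{2} + 9 k + 18\right)}.

The ratio is (k + 3)*(k + 6)**2/((k + 5)**2*(k + 8)).
Take A(k)=k + 3, B(k)=k + 8, C(k)=k**2 + 10*k + 25.
Key eq: (k + 3)·f(k+1) = (k + 7)·f(k) + (k**2 + 10*k + 25).
Degrees (1,1,2) ⇒ d ≤ 4.
Solving with deg f ≤ 4: f(k) = k*(k + 4)*(k + 5)*(k + 9)/36.
Then R = B(k−1)f/C = k*(k + 4)*(k + 7)*(k + 9)/(36*(k + 5)), so s_k = R(k)·t_k = 2*k*(-k - 9)/(9*(k**2 + 9*k + 18)).
s_(k+1) − s_k = 8*(-k - 5)/(k**4 + 20*k**3 + 145*k**2 + 450*k + 504) = t_k.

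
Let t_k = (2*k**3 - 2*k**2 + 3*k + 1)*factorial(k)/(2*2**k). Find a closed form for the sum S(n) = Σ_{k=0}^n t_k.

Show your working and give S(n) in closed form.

S(n) = (6*2**n + 2*n**3*factorial(n) + 2*n**2*factorial(n) - 5*n*factorial(n) - 5*factorial(n))/(2*2**n)

r(k) = (2*k**4 + 6*k**3 + 9*k**2 + 9*k + 4)/(2*(2*k**3 - 2*k**2 + 3*k + 1)) after simplifying.
Gosper form: A/B · C(k+1)/C(k) with A=k/2 + 1/2, B=1, C=k**3 - k**2 + 3*k/2 + 1/2.
f must satisfy (k/2 + 1/2)·f(k+1) − (1)·f(k) = k**3 - k**2 + 3*k/2 + 1/2.
d = 2 from the (1,0,3) case.
Solving with deg f ≤ 2: f(k) = 2*k**2 - 4*k - 3.
R(k) = B(k−1)·f(k)/C(k) = 2*(2*k**2 - 4*k - 3)/(2*k**3 - 2*k**2 + 3*k + 1); s_k = R·t_k = (2*k**2 - 4*k - 3)*factorial(k)/2**k.
s_(k+1) − s_k = (2*k**3 - 2*k**2 + 3*k + 1)*factorial(k)/(2*2**k) = t_k.
Telescope: S(n) = s_(n+1) − s_(0) = 2**(-n - 1)*(2*n**2 - 5)*factorial(n + 1) − (-3) = (6*2**n + 2*n**3*factorial(n) + 2*n**2*factorial(n) - 5*n*factorial(n) - 5*factorial(n))/(2*2**n).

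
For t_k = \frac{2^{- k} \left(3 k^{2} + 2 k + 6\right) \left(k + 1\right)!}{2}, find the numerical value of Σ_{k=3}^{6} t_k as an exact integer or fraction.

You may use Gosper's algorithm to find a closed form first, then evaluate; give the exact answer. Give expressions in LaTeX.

Σ = 6276

Compute t_(k+1)/t_k: get (k + 2)*(2*k + 3*(k + 1)**2 + 8)/(2*(3*k**2 + 2*k + 6)).
So A=k/2 + 1 and B=1, with C=k**2 + 2*k/3 + 2.
Solve (k/2 + 1)·f(k+1) − (1)·f(k) = k**2 + 2*k/3 + 2.
Degrees (1,0,2) ⇒ d ≤ 1.
Solving with deg f ≤ 1: f(k) = 2*(3*k - 1)/3.
Certificate R = B(k−1)f/C = 2*(3*k - 1)/(3*k**2 + 2*k + 6) gives s_k = (3*k - 1)*factorial(k + 1)/2**k.
Check: Δs_k = (3*k**2 + 2*k + 6)*factorial(k + 1)/(2*2**k). ✓
Σ_(k=3)^(6) t_k = s_(7) − s_(3) = 6300 − (24) = 6276.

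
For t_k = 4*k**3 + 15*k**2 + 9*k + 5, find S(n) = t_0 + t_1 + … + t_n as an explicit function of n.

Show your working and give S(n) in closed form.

S(n) = n**4 + 7*n**3 + 13*n**2 + 12*n + 5

Compute t_(k+1)/t_k: get (4*k**3 + 27*k**2 + 51*k + 33)/(4*k**3 + 15*k**2 + 9*k + 5).
Gosper form: A/B · C(k+1)/C(k) with A=1, B=1, C=k**3 + 15*k**2/4 + 9*k/4 + 5/4.
Set up (1)·f(k+1) − (1)·f(k) − (k**3 + 15*k**2/4 + 9*k/4 + 5/4) = 0.
From deg A=0, deg B=0, deg C=3: d=4.
Match coefficients ⇒ f(k) = k*(k**3 + 3*k**2 - 2*k + 3)/4.
So s_k = (B(k−1)f/C)·t_k = (k*(k**3 + 3*k**2 - 2*k + 3)/(4*k**3 + 15*k**2 + 9*k + 5))·t_k = k*(k**3 + 3*k**2 - 2*k + 3).
Check: Δs_k = 4*k**3 + 15*k**2 + 9*k + 5. ✓
Evaluate: s_(n+1) = n**4 + 7*n**3 + 13*n**2 + 12*n + 5; subtract s_(0) = 0 ⇒ S(n) = n**4 + 7*n**3 + 13*n**2 + 12*n + 5.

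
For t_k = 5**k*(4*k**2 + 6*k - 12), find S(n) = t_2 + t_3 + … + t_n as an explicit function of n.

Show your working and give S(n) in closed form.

S(n) = 5*5**n*n**2 + 5*5**n*n - 15*5**n + 25

r(k) = 5*(2*k**2 + 7*k - 1)/(2*k**2 + 3*k - 6) after simplifying.
Gosper form: A/B · C(k+1)/C(k) with A=5, B=1, C=k**2 + 3*k/2 - 3.
f must satisfy (5)·f(k+1) − (1)·f(k) = k**2 + 3*k/2 - 3.
deg f ≤ 2 (via 0,0,2).
Solving with deg f ≤ 2: f(k) = (k**2 - k - 3)/4.
So s_k = (B(k−1)f/C)·t_k = ((k**2 - k - 3)/(2*(2*k**2 + 3*k - 6)))·t_k = 5**k*(k**2 - k - 3).
Verify: 5**k*(4*k**2 + 6*k - 12) matches t_k.
s_(n+1) = 5**(n + 1)*(n**2 + n - 3) and s_(2) = -25, so S(n) = 5*5**n*n**2 + 5*5**n*n - 15*5**n + 25.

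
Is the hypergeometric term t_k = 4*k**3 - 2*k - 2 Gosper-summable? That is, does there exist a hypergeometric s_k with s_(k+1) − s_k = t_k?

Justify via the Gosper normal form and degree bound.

Yes. s_k = k**4 - 2*k**3 - k.

Compute t_(k+1)/t_k: get (k - 2*(k + 1)**3 + 2)/(-2*k**3 + k + 1).
Gosper form: A/B · C(k+1)/C(k) with A=1, B=1, C=k**3 - k/2 - 1/2.
Key eq: (1)·f(k+1) = (1)·f(k) + (k**3 - k/2 - 1/2).
deg f ≤ 4 (via 0,0,3).
Solve for f: f(k) = k*(k**3 - 2*k**2 - 1)/4 (degree 4 ≤ 4).
Get s_k = R·t_k = k**4 - 2*k**3 - k with R(k) = B(k−1)f(k)/C(k) = k*(k**3 - 2*k**2 - 1)/(2*(k - 1)*(2*k**2 + 2*k + 1)).
Δs = 4*k**3 - 2*k - 2, as required.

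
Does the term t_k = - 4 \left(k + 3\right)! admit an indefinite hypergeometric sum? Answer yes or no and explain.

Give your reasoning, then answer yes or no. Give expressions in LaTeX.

No. Not Gosper-summable.

Step 1: r(k) = k + 4.
Gosper form: A/B · C(k+1)/C(k) with A=k + 4, B=1, C=1.
f must satisfy (k + 4)·f(k+1) − (1)·f(k) = 1.
Bound: deg f ≤ -1.
deg f ≤ -1 is impossible — no certificate.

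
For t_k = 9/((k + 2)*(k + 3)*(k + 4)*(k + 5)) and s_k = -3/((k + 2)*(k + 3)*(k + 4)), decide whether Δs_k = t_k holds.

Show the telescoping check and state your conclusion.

valid; difference matches t_k

s_(k+1) = -3/((k + 3)*(k + 4)*(k + 5))
s_(k+1) − s_k = 9/((k + 2)*(k + 3)*(k + 4)*(k + 5))
(s_(k+1) − s_k) − t_k = 0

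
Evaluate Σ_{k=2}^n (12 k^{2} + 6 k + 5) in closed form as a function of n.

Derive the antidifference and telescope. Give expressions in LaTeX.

S(n) = 4 n^{3} + 9 n^{2} + 10 n - 23

Step 1: r(k) = (12*k**2 + 30*k + 23)/(12*k**2 + 6*k + 5).
Normal form (A,B,C) = (1, 1, k**2 + k/2 + 5/12).
Need (1)·f(k+1) − (1)·f(k) = k**2 + k/2 + 5/12.
d = 3 from the (0,0,2) case.
Solving with deg f ≤ 3: f(k) = k*(4*k**2 - 3*k + 4)/12.
Get s_k = R·t_k = k*(4*k**2 - 3*k + 4) with R(k) = B(k−1)f(k)/C(k) = k*(4*k**2 - 3*k + 4)/(12*k**2 + 6*k + 5).
Check: Δs_k = 12*k**2 + 6*k + 5. ✓
s_(n+1) = 4*n**3 + 9*n**2 + 10*n + 5 and s_(2) = 28, so S(n) = 4*n**3 + 9*n**2 + 10*n - 23.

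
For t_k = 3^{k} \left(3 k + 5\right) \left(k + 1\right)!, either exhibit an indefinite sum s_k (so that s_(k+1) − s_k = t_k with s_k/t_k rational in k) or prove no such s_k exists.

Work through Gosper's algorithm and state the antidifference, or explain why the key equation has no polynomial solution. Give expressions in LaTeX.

The ratio is 3*(k + 2)*(3*k + 8)/(3*k + 5).
So A=3*k + 6 and B=1, with C=k + 5/3.
f must satisfy (3*k + 6)·f(k+1) − (1)·f(k) = k + 5/3.
Degrees (1,0,1) ⇒ d ≤ 0.
Solve for f: f(k) = 1/3 (degree 0 ≤ 0).
Get s_k = R·t_k = 3**k*factorial(k + 1) with R(k) = B(k−1)f(k)/C(k) = 1/(3*k + 5).
Δs = 3**k*(3*k + 5)*factorial(k + 1), as required.

s_k = 3^{k} \left(k + 1\right)!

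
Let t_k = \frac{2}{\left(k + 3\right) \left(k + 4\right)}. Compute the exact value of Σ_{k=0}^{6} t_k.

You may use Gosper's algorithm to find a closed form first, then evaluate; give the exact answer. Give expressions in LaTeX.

r(k) = (k + 3)/(k + 5) after simplifying.
Normal form (A,B,C) = (k + 3, k + 5, 1).
Set up (k + 3)·f(k+1) − (k + 4)·f(k) − (1) = 0.
deg f ≤ 1 (via 1,1,0).
Solving with deg f ≤ 1: f(k) = k/3.
Then R = B(k−1)f/C = k*(k + 4)/3, so s_k = R(k)·t_k = 2*k/(3*(k + 3)).
Check: Δs_k = 2/(k**2 + 7*k + 12). ✓
Sum = s_(7) − s_(0); s_(7) = 7/15, s_(0) = 0 ⇒ 7/15.

Σ = 7/15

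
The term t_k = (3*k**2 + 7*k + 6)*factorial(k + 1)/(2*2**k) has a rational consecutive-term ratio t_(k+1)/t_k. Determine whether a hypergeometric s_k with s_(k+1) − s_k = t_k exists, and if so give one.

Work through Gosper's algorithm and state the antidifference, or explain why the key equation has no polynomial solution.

s_k = (3*k + 4)*factorial(k + 1)/2**k

Ratio r(k) = (k + 2)*(7*k + 3*(k + 1)**2 + 13)/(2*(3*k**2 + 7*k + 6)).
Normal form (A,B,C) = (k/2 + 1, 1, k**2 + 7*k/3 + 2).
Set up (k/2 + 1)·f(k+1) − (1)·f(k) − (k**2 + 7*k/3 + 2) = 0.
Bound: deg f ≤ 1.
Match coefficients ⇒ f(k) = 2*(3*k + 4)/3.
Then R = B(k−1)f/C = 2*(3*k + 4)/(3*k**2 + 7*k + 6), so s_k = R(k)·t_k = (3*k + 4)*factorial(k + 1)/2**k.
Verify: (3*k**2 + 7*k + 6)*factorial(k + 1)/(2*2**k) matches t_k.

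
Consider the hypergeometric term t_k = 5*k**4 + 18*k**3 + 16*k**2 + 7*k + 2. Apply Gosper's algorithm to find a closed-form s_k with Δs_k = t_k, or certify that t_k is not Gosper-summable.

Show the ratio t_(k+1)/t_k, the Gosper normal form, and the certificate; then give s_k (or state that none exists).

Step 1: r(k) = (5*k**4 + 38*k**3 + 100*k**2 + 113*k + 48)/(5*k**4 + 18*k**3 + 16*k**2 + 7*k + 2).
Take A(k)=1, B(k)=1, C(k)=k**4 + 18*k**3/5 + 16*k**2/5 + 7*k/5 + 2/5.
Solve (1)·f(k+1) − (1)·f(k) = k**4 + 18*k**3/5 + 16*k**2/5 + 7*k/5 + 2/5.
From deg A=0, deg B=0, deg C=4: d=5.
Solve for f: f(k) = k*(k**4 + 2*k**3 - 2*k**2 + 1)/5 (degree 5 ≤ 5).
Get s_k = R·t_k = k**5 + 2*k**4 - 2*k**3 + k with R(k) = B(k−1)f(k)/C(k) = k*(k**4 + 2*k**3 - 2*k**2 + 1)/(5*k**4 + 18*k**3 + 16*k**2 + 7*k + 2).
s_(k+1) − s_k = 5*k**4 + 18*k**3 + 16*k**2 + 7*k + 2 = t_k.

s_k = k**5 + 2*k**4 - 2*k**3 + k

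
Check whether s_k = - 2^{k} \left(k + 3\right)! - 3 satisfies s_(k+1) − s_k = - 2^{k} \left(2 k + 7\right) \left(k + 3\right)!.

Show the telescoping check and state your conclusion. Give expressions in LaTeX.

Valid — Δs_k = t_k.

s_(k+1) = -2**(k + 1)*factorial(k + 4) - 3
s_(k+1) − s_k = -2**k*(2*k + 7)*factorial(k + 3)
(s_(k+1) − s_k) − t_k = 0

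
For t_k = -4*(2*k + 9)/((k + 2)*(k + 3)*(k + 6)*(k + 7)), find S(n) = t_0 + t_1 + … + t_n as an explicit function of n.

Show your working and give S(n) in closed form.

S(n) = (-n**2 - 10*n - 9)/(3*(n**2 + 10*n + 21))

Step 1: r(k) = (k + 2)*(k + 6)*(2*k + 11)/((k + 4)*(k + 8)*(2*k + 9)).
Gosper form: A/B · C(k+1)/C(k) with A=k + 2, B=k + 8, C=k**3 + 27*k**2/2 + 121*k/2 + 90.
Need (k + 2)·f(k+1) − (k + 7)·f(k) = k**3 + 27*k**2/2 + 121*k/2 + 90.
Degrees (1,1,3) ⇒ d ≤ 5.
Solving with deg f ≤ 5: f(k) = k*(k + 3)*(k + 4)*(k + 5)*(k + 8)/24.
Get s_k = R·t_k = k*(-k - 8)/(3*(k**2 + 8*k + 12)) with R(k) = B(k−1)f(k)/C(k) = k*(k + 3)*(k + 7)*(k + 8)/(12*(2*k + 9)).
Verify: 4*(-2*k - 9)/(k**4 + 18*k**3 + 113*k**2 + 288*k + 252) matches t_k.
s_(n+1) = (-n**2 - 10*n - 9)/(3*(n**2 + 10*n + 21)) and s_(0) = 0, so S(n) = (-n**2 - 10*n - 9)/(3*(n**2 + 10*n + 21)).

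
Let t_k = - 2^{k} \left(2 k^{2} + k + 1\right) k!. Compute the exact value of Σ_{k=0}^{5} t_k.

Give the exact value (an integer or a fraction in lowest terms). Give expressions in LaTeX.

Σ = -230401

Ratio r(k) = 2*(k + 1)*(k + 2*(k + 1)**2 + 2)/(2*k**2 + k + 1).
Factor: A=2*k + 2; B=1; C=k**2 + k/2 + 1/2.
Key eq: (2*k + 2)·f(k+1) = (1)·f(k) + (k**2 + k/2 + 1/2).
Bound: deg f ≤ 1.
Solving with deg f ≤ 1: f(k) = (k - 1)/2.
Then R = B(k−1)f/C = (k - 1)/(2*k**2 + k + 1), so s_k = R(k)·t_k = -2**k*(k - 1)*factorial(k).
s_(k+1) − s_k = -2**k*(2*k**2 + k + 1)*factorial(k) = t_k.
Telescoping: Σ = s_(6) − s_(0) = -230400 − (1) = -230401.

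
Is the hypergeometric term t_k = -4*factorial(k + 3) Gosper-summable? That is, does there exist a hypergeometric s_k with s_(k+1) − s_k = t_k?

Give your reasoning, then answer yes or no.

No — negative degree bound, so no certificate f.

t_(k+1)/t_k = k + 4.
Factor: A=k + 4; B=1; C=1.
Set up (k + 4)·f(k+1) − (1)·f(k) − (1) = 0.
deg f ≤ -1 (via 1,0,0).
deg f ≤ -1 is impossible — no certificate.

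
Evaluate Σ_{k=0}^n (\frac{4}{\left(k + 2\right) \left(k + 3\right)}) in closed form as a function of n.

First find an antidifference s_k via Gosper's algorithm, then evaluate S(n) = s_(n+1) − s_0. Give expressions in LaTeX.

Ratio r(k) = (k + 2)/(k + 4).
Normal form (A,B,C) = (k + 2, k + 4, 1).
f must satisfy (k + 2)·f(k+1) − (k + 3)·f(k) = 1.
d = 1 from the (1,1,0) case.
A polynomial solution: f(k) = k/2.
Certificate R = B(k−1)f/C = k*(k + 3)/2 gives s_k = 2*k/(k + 2).
Check: Δs_k = 4/(k**2 + 5*k + 6). ✓
Telescope: S(n) = s_(n+1) − s_(0) = 2*(n + 1)/(n + 3) − (0) = 2*(n + 1)/(n + 3).

S(n) = \frac{2 \left(n + 1\right)}{n + 3}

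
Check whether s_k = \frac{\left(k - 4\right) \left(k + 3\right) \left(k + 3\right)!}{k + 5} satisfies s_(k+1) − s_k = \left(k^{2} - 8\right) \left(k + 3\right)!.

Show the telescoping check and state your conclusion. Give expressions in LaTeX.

s_(k+1) = (k - 3)*(k + 4)*factorial(k + 4)/(k + 6)
s_(k+1) − s_k = (k**4 + 9*k**3 + 12*k**2 - 70*k - 168)*factorial(k + 3)/((k + 5)*(k + 6))
(s_(k+1) − s_k) − t_k = -2*(k**3 + 5*k**2 - 9*k - 36)*factorial(k + 3)/((k + 5)*(k + 6))

Invalid: residual - \frac{2 \left(k^{3} + 5 k^{2} - 9 k - 36\right) \left(k + 3\right)!}{\left(k + 5\right) \left(k + 6\right)} ≠ 0.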